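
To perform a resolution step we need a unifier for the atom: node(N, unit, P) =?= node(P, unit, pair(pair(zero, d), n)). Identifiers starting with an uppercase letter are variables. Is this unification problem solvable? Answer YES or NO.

Decompose node/3: N =?= P,  unit =?= unit,  P =?= pair(pair(zero, d), n).
Bind N := P; no other remaining equation mentions N.
Delete trivial equation unit =?= unit.
Bind P := pair(pair(zero, d), n). Substituting into the earlier binding gives N := pair(pair(zero, d), n).
No equations remain and no clash or occurs-check failure arose, so a unifier exists.

YES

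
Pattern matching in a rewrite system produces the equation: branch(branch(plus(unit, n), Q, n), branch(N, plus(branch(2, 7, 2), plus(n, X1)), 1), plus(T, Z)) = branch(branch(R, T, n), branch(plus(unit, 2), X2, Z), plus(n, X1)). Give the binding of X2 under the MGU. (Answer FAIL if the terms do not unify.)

plus(branch(2, 7, 2), plus(n, 1))

Decompose branch/3: branch(plus(unit, n), Q, n) = branch(R, T, n),  branch(N, plus(branch(2, 7, 2), plus(n, X1)), 1) = branch(plus(unit, 2), X2, Z),  plus(T, Z) = plus(n, X1).
Decompose branch/3: plus(unit, n) = R,  Q = T,  n = n.
Bind R := plus(unit, n); no other remaining equation mentions R.
Bind Q := T; no other remaining equation mentions Q.
Delete trivial equation n = n.
Decompose branch/3: N = plus(unit, 2),  plus(branch(2, 7, 2), plus(n, X1)) = X2,  1 = Z.
Bind N := plus(unit, 2); no other remaining equation mentions N.
Bind X2 := plus(branch(2, 7, 2), plus(n, X1)); no other remaining equation mentions X2.
Bind Z := 1; substituting into the remaining equation gives: plus(T, 1) = plus(n, X1).
Decompose plus/2: T = n,  1 = X1.
Bind T := n; no other remaining equation mentions T. Substituting into the earlier binding gives Q := n.
Bind X1 := 1. Substituting into the earlier binding gives X2 := plus(branch(2, 7, 2), plus(n, 1)).
MGU = { R ↦ plus(unit, n), Q ↦ n, N ↦ plus(unit, 2), X2 ↦ plus(branch(2, 7, 2), plus(n, 1)), Z ↦ 1, T ↦ n, X1 ↦ 1 }, so X2 ↦ plus(branch(2, 7, 2), plus(n, 1)).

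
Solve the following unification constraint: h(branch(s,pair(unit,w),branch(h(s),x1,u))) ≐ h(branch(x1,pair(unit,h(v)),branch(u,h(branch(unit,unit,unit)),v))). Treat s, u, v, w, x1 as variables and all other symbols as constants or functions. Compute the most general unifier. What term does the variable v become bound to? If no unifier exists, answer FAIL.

h(h(branch(unit,unit,unit)))

Decompose h/1: branch(s,pair(unit,w),branch(h(s),x1,u)) ≐ branch(x1,pair(unit,h(v)),branch(u,h(branch(unit,unit,unit)),v)).
Decompose branch/3: s ≐ x1,  pair(unit,w) ≐ pair(unit,h(v)),  branch(h(s),x1,u) ≐ branch(u,h(branch(unit,unit,unit)),v).
Bind s := x1; substituting into the one remaining equation that mentions s gives: branch(h(x1),x1,u) ≐ branch(u,h(branch(unit,unit,unit)),v).
Decompose pair/2: unit ≐ unit,  w ≐ h(v).
Delete trivial equation unit ≐ unit.
Bind w := h(v); no other remaining equation mentions w.
Decompose branch/3: h(x1) ≐ u,  x1 ≐ h(branch(unit,unit,unit)),  u ≐ v.
Bind u := h(x1); substituting into the one remaining equation that mentions u gives: h(x1) ≐ v.
Bind x1 := h(branch(unit,unit,unit)); substituting into the remaining equation gives: h(h(branch(unit,unit,unit))) ≐ v. Substituting into the earlier bindings gives s := h(branch(unit,unit,unit)), u := h(h(branch(unit,unit,unit))).
Bind v := h(h(branch(unit,unit,unit))). Substituting into the earlier binding gives w := h(h(h(branch(unit,unit,unit)))).
MGU = { s ↦ h(branch(unit,unit,unit)), w ↦ h(h(h(branch(unit,unit,unit)))), u ↦ h(h(branch(unit,unit,unit))), x1 ↦ h(branch(unit,unit,unit)), v ↦ h(h(branch(unit,unit,unit))) }, so v ↦ h(h(branch(unit,unit,unit))).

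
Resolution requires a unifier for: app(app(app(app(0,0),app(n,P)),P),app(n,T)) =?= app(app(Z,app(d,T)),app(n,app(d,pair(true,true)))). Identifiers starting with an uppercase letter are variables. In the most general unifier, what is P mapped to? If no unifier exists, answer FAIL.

Decompose app/2: app(app(app(0,0),app(n,P)),P) =?= app(Z,app(d,T)),  app(n,T) =?= app(n,app(d,pair(true,true))).
Decompose app/2: app(app(0,0),app(n,P)) =?= Z,  P =?= app(d,T).
Bind Z := app(app(0,0),app(n,P)); no other remaining equation mentions Z.
Bind P := app(d,T); no other remaining equation mentions P. Substituting into the earlier binding gives Z := app(app(0,0),app(n,app(d,T))).
Decompose app/2: n =?= n,  T =?= app(d,pair(true,true)).
Delete trivial equation n =?= n.
Bind T := app(d,pair(true,true)). Substituting into the earlier bindings gives Z := app(app(0,0),app(n,app(d,app(d,pair(true,true))))), P := app(d,app(d,pair(true,true))).
MGU = { Z := app(app(0,0),app(n,app(d,app(d,pair(true,true))))), P := app(d,app(d,pair(true,true))), T := app(d,pair(true,true)) }, so P := app(d,app(d,pair(true,true))).

app(d,app(d,pair(true,true)))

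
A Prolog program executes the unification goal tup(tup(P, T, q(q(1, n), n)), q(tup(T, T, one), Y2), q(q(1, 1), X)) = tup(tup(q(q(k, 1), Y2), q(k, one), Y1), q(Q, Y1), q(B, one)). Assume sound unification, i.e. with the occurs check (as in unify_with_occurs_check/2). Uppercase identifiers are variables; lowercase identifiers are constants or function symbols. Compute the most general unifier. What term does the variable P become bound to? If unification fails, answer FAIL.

Decompose tup/3: tup(P, T, q(q(1, n), n)) = tup(q(q(k, 1), Y2), q(k, one), Y1),  q(tup(T, T, one), Y2) = q(Q, Y1),  q(q(1, 1), X) = q(B, one).
Decompose tup/3: P = q(q(k, 1), Y2),  T = q(k, one),  q(q(1, n), n) = Y1.
Bind P := q(q(k, 1), Y2); no other remaining equation mentions P.
Bind T := q(k, one); substituting into the one remaining equation that mentions T gives: q(tup(q(k, one), q(k, one), one), Y2) = q(Q, Y1).
Bind Y1 := q(q(1, n), n); substituting into the one remaining equation that mentions Y1 gives: q(tup(q(k, one), q(k, one), one), Y2) = q(Q, q(q(1, n), n)).
Decompose q/2: tup(q(k, one), q(k, one), one) = Q,  Y2 = q(q(1, n), n).
Bind Q := tup(q(k, one), q(k, one), one); no other remaining equation mentions Q.
Bind Y2 := q(q(1, n), n); no other remaining equation mentions Y2. Substituting into the earlier binding gives P := q(q(k, 1), q(q(1, n), n)).
Decompose q/2: q(1, 1) = B,  X = one.
Bind B := q(1, 1); no other remaining equation mentions B.
Bind X := one.
MGU = { P -> q(q(k, 1), q(q(1, n), n)), T -> q(k, one), Y1 -> q(q(1, n), n), Q -> tup(q(k, one), q(k, one), one), Y2 -> q(q(1, n), n), B -> q(1, 1), X -> one }, so P -> q(q(k, 1), q(q(1, n), n)).

q(q(k, 1), q(q(1, n), n))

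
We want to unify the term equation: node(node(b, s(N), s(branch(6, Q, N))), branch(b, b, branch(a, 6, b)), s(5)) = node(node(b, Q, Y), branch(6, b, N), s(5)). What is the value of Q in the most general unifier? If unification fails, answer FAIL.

Decompose node/3: node(b, s(N), s(branch(6, Q, N))) = node(b, Q, Y),  branch(b, b, branch(a, 6, b)) = branch(6, b, N),  s(5) = s(5).
Decompose node/3: b = b,  s(N) = Q,  s(branch(6, Q, N)) = Y.
Delete trivial equation b = b.
Bind Q := s(N); substituting into the one remaining equation that mentions Q gives: s(branch(6, s(N), N)) = Y.
Bind Y := s(branch(6, s(N), N)); no other remaining equation mentions Y.
Decompose branch/3: b = 6,  b = b,  branch(a, 6, b) = N.
Clash: constants b and 6 differ; no unifier exists.

FAIL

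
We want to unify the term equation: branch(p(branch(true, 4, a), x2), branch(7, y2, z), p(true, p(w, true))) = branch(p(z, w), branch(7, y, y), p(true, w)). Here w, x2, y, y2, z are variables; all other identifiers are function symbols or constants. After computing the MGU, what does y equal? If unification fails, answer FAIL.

FAIL

Decompose branch/3: p(branch(true, 4, a), x2) = p(z, w),  branch(7, y2, z) = branch(7, y, y),  p(true, p(w, true)) = p(true, w).
Decompose p/2: branch(true, 4, a) = z,  x2 = w.
Bind z := branch(true, 4, a); substituting into the one remaining equation that mentions z gives: branch(7, y2, branch(true, 4, a)) = branch(7, y, y).
Bind x2 := w; no other remaining equation mentions x2.
Decompose branch/3: 7 = 7,  y2 = y,  branch(true, 4, a) = y.
Delete trivial equation 7 = 7.
Bind y2 := y; no other remaining equation mentions y2.
Bind y := branch(true, 4, a); no other remaining equation mentions y. Substituting into the earlier binding gives y2 := branch(true, 4, a).
Decompose p/2: true = true,  p(w, true) = w.
Delete trivial equation true = true.
Occurs check fails: w occurs in p(w, true); the equation w = p(w, true) has no finite solution.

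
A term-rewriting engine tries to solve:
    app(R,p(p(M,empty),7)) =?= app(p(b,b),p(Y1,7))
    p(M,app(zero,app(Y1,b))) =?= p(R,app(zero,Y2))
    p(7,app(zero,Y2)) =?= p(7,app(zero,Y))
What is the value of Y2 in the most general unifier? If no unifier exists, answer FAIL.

Decompose app/2: R =?= p(b,b),  p(p(M,empty),7) =?= p(Y1,7).
Bind R := p(b,b); substituting into the one remaining equation that mentions R gives: p(M,app(zero,app(Y1,b))) =?= p(p(b,b),app(zero,Y2)).
Decompose p/2: p(M,empty) =?= Y1,  7 =?= 7.
Bind Y1 := p(M,empty); substituting into the one remaining equation that mentions Y1 gives: p(M,app(zero,app(p(M,empty),b))) =?= p(p(b,b),app(zero,Y2)).
Delete trivial equation 7 =?= 7.
Decompose p/2: M =?= p(b,b),  app(zero,app(p(M,empty),b)) =?= app(zero,Y2).
Bind M := p(b,b); substituting into the one remaining equation that mentions M gives: app(zero,app(p(p(b,b),empty),b)) =?= app(zero,Y2). Substituting into the earlier binding gives Y1 := p(p(b,b),empty).
Decompose app/2: zero =?= zero,  app(p(p(b,b),empty),b) =?= Y2.
Delete trivial equation zero =?= zero.
Bind Y2 := app(p(p(b,b),empty),b); substituting into the remaining equation gives: p(7,app(zero,app(p(p(b,b),empty),b))) =?= p(7,app(zero,Y)).
Decompose p/2: 7 =?= 7,  app(zero,app(p(p(b,b),empty),b)) =?= app(zero,Y).
Delete trivial equation 7 =?= 7.
Decompose app/2: zero =?= zero,  app(p(p(b,b),empty),b) =?= Y.
Delete trivial equation zero =?= zero.
Bind Y := app(p(p(b,b),empty),b).
MGU = { R ↦ p(b,b), Y1 ↦ p(p(b,b),empty), M ↦ p(b,b), Y2 ↦ app(p(p(b,b),empty),b), Y ↦ app(p(p(b,b),empty),b) }, so Y2 ↦ app(p(p(b,b),empty),b).

app(p(p(b,b),empty),b)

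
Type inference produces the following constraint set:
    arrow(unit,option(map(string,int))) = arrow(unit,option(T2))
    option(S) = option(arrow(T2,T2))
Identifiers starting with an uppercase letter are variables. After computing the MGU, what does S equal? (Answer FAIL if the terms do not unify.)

Decompose arrow/2: unit = unit,  option(map(string,int)) = option(T2).
Delete trivial equation unit = unit.
Decompose option/1: map(string,int) = T2.
Bind T2 := map(string,int); substituting into the remaining equation gives: option(S) = option(arrow(map(string,int),map(string,int))).
Decompose option/1: S = arrow(map(string,int),map(string,int)).
Bind S := arrow(map(string,int),map(string,int)).
MGU = { T2 -> map(string,int), S -> arrow(map(string,int),map(string,int)) }, so S -> arrow(map(string,int),map(string,int)).

arrow(map(string,int),map(string,int))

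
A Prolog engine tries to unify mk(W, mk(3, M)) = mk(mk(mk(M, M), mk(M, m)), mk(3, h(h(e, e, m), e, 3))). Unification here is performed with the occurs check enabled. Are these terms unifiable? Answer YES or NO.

YES

Decompose mk/2: W = mk(mk(M, M), mk(M, m)),  mk(3, M) = mk(3, h(h(e, e, m), e, 3)).
Bind W := mk(mk(M, M), mk(M, m)); no other remaining equation mentions W.
Decompose mk/2: 3 = 3,  M = h(h(e, e, m), e, 3).
Delete trivial equation 3 = 3.
Bind M := h(h(e, e, m), e, 3). Substituting into the earlier binding gives W := mk(mk(h(h(e, e, m), e, 3), h(h(e, e, m), e, 3)), mk(h(h(e, e, m), e, 3), m)).
No equations remain and no clash or occurs-check failure arose, so a unifier exists.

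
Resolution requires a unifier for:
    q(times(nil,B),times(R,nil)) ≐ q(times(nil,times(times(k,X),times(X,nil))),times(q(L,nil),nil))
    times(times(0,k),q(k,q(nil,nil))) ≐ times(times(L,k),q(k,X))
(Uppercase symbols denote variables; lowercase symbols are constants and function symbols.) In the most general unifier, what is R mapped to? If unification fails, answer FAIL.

q(0,nil)

Decompose q/2: times(nil,B) ≐ times(nil,times(times(k,X),times(X,nil))),  times(R,nil) ≐ times(q(L,nil),nil).
Decompose times/2: nil ≐ nil,  B ≐ times(times(k,X),times(X,nil)).
Delete trivial equation nil ≐ nil.
Bind B := times(times(k,X),times(X,nil)); no other remaining equation mentions B.
Decompose times/2: R ≐ q(L,nil),  nil ≐ nil.
Bind R := q(L,nil); no other remaining equation mentions R.
Delete trivial equation nil ≐ nil.
Decompose times/2: times(0,k) ≐ times(L,k),  q(k,q(nil,nil)) ≐ q(k,X).
Decompose times/2: 0 ≐ L,  k ≐ k.
Bind L := 0; no other remaining equation mentions L. Substituting into the earlier binding gives R := q(0,nil).
Delete trivial equation k ≐ k.
Decompose q/2: k ≐ k,  q(nil,nil) ≐ X.
Delete trivial equation k ≐ k.
Bind X := q(nil,nil). Substituting into the earlier binding gives B := times(times(k,q(nil,nil)),times(q(nil,nil),nil)).
MGU = { B ↦ times(times(k,q(nil,nil)),times(q(nil,nil),nil)), R ↦ q(0,nil), L ↦ 0, X ↦ q(nil,nil) }, so R ↦ q(0,nil).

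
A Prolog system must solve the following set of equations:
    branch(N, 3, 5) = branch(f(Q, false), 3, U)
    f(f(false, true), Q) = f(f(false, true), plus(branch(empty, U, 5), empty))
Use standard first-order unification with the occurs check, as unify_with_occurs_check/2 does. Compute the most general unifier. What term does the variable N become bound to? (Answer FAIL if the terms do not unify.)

Decompose branch/3: N = f(Q, false),  3 = 3,  5 = U.
Bind N := f(Q, false); no other remaining equation mentions N.
Delete trivial equation 3 = 3.
Bind U := 5; substituting into the remaining equation gives: f(f(false, true), Q) = f(f(false, true), plus(branch(empty, 5, 5), empty)).
Decompose f/2: f(false, true) = f(false, true),  Q = plus(branch(empty, 5, 5), empty).
Delete trivial equation f(false, true) = f(false, true).
Bind Q := plus(branch(empty, 5, 5), empty). Substituting into the earlier binding gives N := f(plus(branch(empty, 5, 5), empty), false).
MGU = { N -> f(plus(branch(empty, 5, 5), empty), false), U -> 5, Q -> plus(branch(empty, 5, 5), empty) }, so N -> f(plus(branch(empty, 5, 5), empty), false).

f(plus(branch(empty, 5, 5), empty), false)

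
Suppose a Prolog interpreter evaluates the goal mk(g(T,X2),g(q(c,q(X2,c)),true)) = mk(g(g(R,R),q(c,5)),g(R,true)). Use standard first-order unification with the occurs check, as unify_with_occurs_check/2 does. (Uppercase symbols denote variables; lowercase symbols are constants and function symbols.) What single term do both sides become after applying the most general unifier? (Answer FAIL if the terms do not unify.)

Decompose mk/2: g(T,X2) = g(g(R,R),q(c,5)),  g(q(c,q(X2,c)),true) = g(R,true).
Decompose g/2: T = g(R,R),  X2 = q(c,5).
Bind T := g(R,R); no other remaining equation mentions T.
Bind X2 := q(c,5); substituting into the remaining equation gives: g(q(c,q(q(c,5),c)),true) = g(R,true).
Decompose g/2: q(c,q(q(c,5),c)) = R,  true = true.
Bind R := q(c,q(q(c,5),c)); no other remaining equation mentions R. Substituting into the earlier binding gives T := g(q(c,q(q(c,5),c)),q(c,q(q(c,5),c))).
Delete trivial equation true = true.
Applying the MGU to either side gives mk(g(g(q(c,q(q(c,5),c)),q(c,q(q(c,5),c))),q(c,5)),g(q(c,q(q(c,5),c)),true)).

mk(g(g(q(c,q(q(c,5),c)),q(c,q(q(c,5),c))),q(c,5)),g(q(c,q(q(c,5),c)),true))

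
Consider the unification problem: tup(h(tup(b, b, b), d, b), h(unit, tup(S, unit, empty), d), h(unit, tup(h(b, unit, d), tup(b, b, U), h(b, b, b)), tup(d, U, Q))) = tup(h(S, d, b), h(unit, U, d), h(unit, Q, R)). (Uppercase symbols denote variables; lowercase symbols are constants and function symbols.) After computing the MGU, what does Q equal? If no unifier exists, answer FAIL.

Decompose tup/3: h(tup(b, b, b), d, b) = h(S, d, b),  h(unit, tup(S, unit, empty), d) = h(unit, U, d),  h(unit, tup(h(b, unit, d), tup(b, b, U), h(b, b, b)), tup(d, U, Q)) = h(unit, Q, R).
Decompose h/3: tup(b, b, b) = S,  d = d,  b = b.
Bind S := tup(b, b, b); substituting into the one remaining equation that mentions S gives: h(unit, tup(tup(b, b, b), unit, empty), d) = h(unit, U, d).
Delete trivial equation d = d.
Delete trivial equation b = b.
Decompose h/3: unit = unit,  tup(tup(b, b, b), unit, empty) = U,  d = d.
Delete trivial equation unit = unit.
Bind U := tup(tup(b, b, b), unit, empty); substituting into the one remaining equation that mentions U gives: h(unit, tup(h(b, unit, d), tup(b, b, tup(tup(b, b, b), unit, empty)), h(b, b, b)), tup(d, tup(tup(b, b, b), unit, empty), Q)) = h(unit, Q, R).
Delete trivial equation d = d.
Decompose h/3: unit = unit,  tup(h(b, unit, d), tup(b, b, tup(tup(b, b, b), unit, empty)), h(b, b, b)) = Q,  tup(d, tup(tup(b, b, b), unit, empty), Q) = R.
Delete trivial equation unit = unit.
Bind Q := tup(h(b, unit, d), tup(b, b, tup(tup(b, b, b), unit, empty)), h(b, b, b)); substituting into the remaining equation gives: tup(d, tup(tup(b, b, b), unit, empty), tup(h(b, unit, d), tup(b, b, tup(tup(b, b, b), unit, empty)), h(b, b, b))) = R.
Bind R := tup(d, tup(tup(b, b, b), unit, empty), tup(h(b, unit, d), tup(b, b, tup(tup(b, b, b), unit, empty)), h(b, b, b))).
MGU = { S ↦ tup(b, b, b), U ↦ tup(tup(b, b, b), unit, empty), Q ↦ tup(h(b, unit, d), tup(b, b, tup(tup(b, b, b), unit, empty)), h(b, b, b)), R ↦ tup(d, tup(tup(b, b, b), unit, empty), tup(h(b, unit, d), tup(b, b, tup(tup(b, b, b), unit, empty)), h(b, b, b))) }, so Q ↦ tup(h(b, unit, d), tup(b, b, tup(tup(b, b, b), unit, empty)), h(b, b, b)).

tup(h(b, unit, d), tup(b, b, tup(tup(b, b, b), unit, empty)), h(b, b, b))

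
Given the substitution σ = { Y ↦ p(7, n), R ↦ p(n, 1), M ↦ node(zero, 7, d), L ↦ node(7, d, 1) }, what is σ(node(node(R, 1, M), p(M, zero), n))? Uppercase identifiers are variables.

Replace each occurrence of R with p(n, 1).
Replace each occurrence of M with node(zero, 7, d).
Result: node(node(p(n, 1), 1, node(zero, 7, d)), p(node(zero, 7, d), zero), n).

node(node(p(n, 1), 1, node(zero, 7, d)), p(node(zero, 7, d), zero), n)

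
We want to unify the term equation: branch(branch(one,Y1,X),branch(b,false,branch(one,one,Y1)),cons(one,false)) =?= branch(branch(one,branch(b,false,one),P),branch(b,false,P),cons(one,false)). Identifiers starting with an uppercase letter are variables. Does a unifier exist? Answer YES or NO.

YES

Decompose branch/3: branch(one,Y1,X) =?= branch(one,branch(b,false,one),P),  branch(b,false,branch(one,one,Y1)) =?= branch(b,false,P),  cons(one,false) =?= cons(one,false).
Decompose branch/3: one =?= one,  Y1 =?= branch(b,false,one),  X =?= P.
Delete trivial equation one =?= one.
Bind Y1 := branch(b,false,one); substituting into the one remaining equation that mentions Y1 gives: branch(b,false,branch(one,one,branch(b,false,one))) =?= branch(b,false,P).
Bind X := P; no other remaining equation mentions X.
Decompose branch/3: b =?= b,  false =?= false,  branch(one,one,branch(b,false,one)) =?= P.
Delete trivial equation b =?= b.
Delete trivial equation false =?= false.
Bind P := branch(one,one,branch(b,false,one)); no other remaining equation mentions P. Substituting into the earlier binding gives X := branch(one,one,branch(b,false,one)).
Delete trivial equation cons(one,false) =?= cons(one,false).
No equations remain and no clash or occurs-check failure arose, so a unifier exists.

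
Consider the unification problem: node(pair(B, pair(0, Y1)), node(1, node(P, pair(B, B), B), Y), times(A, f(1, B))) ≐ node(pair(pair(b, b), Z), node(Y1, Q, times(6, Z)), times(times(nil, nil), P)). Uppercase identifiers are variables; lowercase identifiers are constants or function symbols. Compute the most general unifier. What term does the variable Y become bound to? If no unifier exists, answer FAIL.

times(6, pair(0, 1))

Decompose node/3: pair(B, pair(0, Y1)) ≐ pair(pair(b, b), Z),  node(1, node(P, pair(B, B), B), Y) ≐ node(Y1, Q, times(6, Z)),  times(A, f(1, B)) ≐ times(times(nil, nil), P).
Decompose pair/2: B ≐ pair(b, b),  pair(0, Y1) ≐ Z.
Bind B := pair(b, b); substituting into the 2 remaining equations that mention B gives: node(1, node(P, pair(pair(b, b), pair(b, b)), pair(b, b)), Y) ≐ node(Y1, Q, times(6, Z)),  times(A, f(1, pair(b, b))) ≐ times(times(nil, nil), P).
Bind Z := pair(0, Y1); substituting into the one remaining equation that mentions Z gives: node(1, node(P, pair(pair(b, b), pair(b, b)), pair(b, b)), Y) ≐ node(Y1, Q, times(6, pair(0, Y1))).
Decompose node/3: 1 ≐ Y1,  node(P, pair(pair(b, b), pair(b, b)), pair(b, b)) ≐ Q,  Y ≐ times(6, pair(0, Y1)).
Bind Y1 := 1; substituting into the one remaining equation that mentions Y1 gives: Y ≐ times(6, pair(0, 1)). Substituting into the earlier binding gives Z := pair(0, 1).
Bind Q := node(P, pair(pair(b, b), pair(b, b)), pair(b, b)); no other remaining equation mentions Q.
Bind Y := times(6, pair(0, 1)); no other remaining equation mentions Y.
Decompose times/2: A ≐ times(nil, nil),  f(1, pair(b, b)) ≐ P.
Bind A := times(nil, nil); no other remaining equation mentions A.
Bind P := f(1, pair(b, b)). Substituting into the earlier binding gives Q := node(f(1, pair(b, b)), pair(pair(b, b), pair(b, b)), pair(b, b)).
MGU = { B ↦ pair(b, b), Z ↦ pair(0, 1), Y1 ↦ 1, Q ↦ node(f(1, pair(b, b)), pair(pair(b, b), pair(b, b)), pair(b, b)), Y ↦ times(6, pair(0, 1)), A ↦ times(nil, nil), P ↦ f(1, pair(b, b)) }, so Y ↦ times(6, pair(0, 1)).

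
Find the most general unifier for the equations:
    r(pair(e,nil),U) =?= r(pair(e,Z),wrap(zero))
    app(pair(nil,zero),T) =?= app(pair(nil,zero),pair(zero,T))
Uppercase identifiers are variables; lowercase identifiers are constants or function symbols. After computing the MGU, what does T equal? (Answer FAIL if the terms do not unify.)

FAIL

Decompose r/2: pair(e,nil) =?= pair(e,Z),  U =?= wrap(zero).
Decompose pair/2: e =?= e,  nil =?= Z.
Delete trivial equation e =?= e.
Bind Z := nil; no other remaining equation mentions Z.
Bind U := wrap(zero); no other remaining equation mentions U.
Decompose app/2: pair(nil,zero) =?= pair(nil,zero),  T =?= pair(zero,T).
Delete trivial equation pair(nil,zero) =?= pair(nil,zero).
Occurs check fails: T occurs in pair(zero,T); the equation T =?= pair(zero,T) has no finite solution.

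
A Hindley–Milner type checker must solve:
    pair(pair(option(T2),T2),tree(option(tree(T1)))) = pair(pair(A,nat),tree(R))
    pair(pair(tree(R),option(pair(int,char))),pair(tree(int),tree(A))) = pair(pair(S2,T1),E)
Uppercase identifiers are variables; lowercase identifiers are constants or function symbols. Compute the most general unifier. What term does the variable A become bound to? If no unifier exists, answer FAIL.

option(nat)

Decompose pair/2: pair(option(T2),T2) = pair(A,nat),  tree(option(tree(T1))) = tree(R).
Decompose pair/2: option(T2) = A,  T2 = nat.
Bind A := option(T2); substituting into the one remaining equation that mentions A gives: pair(pair(tree(R),option(pair(int,char))),pair(tree(int),tree(option(T2)))) = pair(pair(S2,T1),E).
Bind T2 := nat; substituting into the one remaining equation that mentions T2 gives: pair(pair(tree(R),option(pair(int,char))),pair(tree(int),tree(option(nat)))) = pair(pair(S2,T1),E). Substituting into the earlier binding gives A := option(nat).
Decompose tree/1: option(tree(T1)) = R.
Bind R := option(tree(T1)); substituting into the remaining equation gives: pair(pair(tree(option(tree(T1))),option(pair(int,char))),pair(tree(int),tree(option(nat)))) = pair(pair(S2,T1),E).
Decompose pair/2: pair(tree(option(tree(T1))),option(pair(int,char))) = pair(S2,T1),  pair(tree(int),tree(option(nat))) = E.
Decompose pair/2: tree(option(tree(T1))) = S2,  option(pair(int,char)) = T1.
Bind S2 := tree(option(tree(T1))); no other remaining equation mentions S2.
Bind T1 := option(pair(int,char)); no other remaining equation mentions T1. Substituting into the earlier bindings gives R := option(tree(option(pair(int,char)))), S2 := tree(option(tree(option(pair(int,char))))).
Bind E := pair(tree(int),tree(option(nat))).
MGU = { A -> option(nat), T2 -> nat, R -> option(tree(option(pair(int,char)))), S2 -> tree(option(tree(option(pair(int,char))))), T1 -> option(pair(int,char)), E -> pair(tree(int),tree(option(nat))) }, so A -> option(nat).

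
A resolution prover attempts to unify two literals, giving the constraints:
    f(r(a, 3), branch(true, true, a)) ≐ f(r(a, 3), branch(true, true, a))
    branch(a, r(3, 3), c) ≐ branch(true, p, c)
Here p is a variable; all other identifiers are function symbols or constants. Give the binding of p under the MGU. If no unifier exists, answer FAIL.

Delete trivial equation f(r(a, 3), branch(true, true, a)) ≐ f(r(a, 3), branch(true, true, a)).
Decompose branch/3: a ≐ true,  r(3, 3) ≐ p,  c ≐ c.
Clash: constants a and true differ; no unifier exists.

FAIL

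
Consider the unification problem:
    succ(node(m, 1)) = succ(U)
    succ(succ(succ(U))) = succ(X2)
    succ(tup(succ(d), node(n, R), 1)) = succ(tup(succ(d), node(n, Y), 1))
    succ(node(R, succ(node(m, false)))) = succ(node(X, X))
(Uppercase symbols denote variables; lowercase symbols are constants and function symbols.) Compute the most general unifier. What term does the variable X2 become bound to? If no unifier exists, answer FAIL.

succ(succ(node(m, 1)))

Decompose succ/1: node(m, 1) = U.
Bind U := node(m, 1); substituting into the one remaining equation that mentions U gives: succ(succ(succ(node(m, 1)))) = succ(X2).
Decompose succ/1: succ(succ(node(m, 1))) = X2.
Bind X2 := succ(succ(node(m, 1))); no other remaining equation mentions X2.
Decompose succ/1: tup(succ(d), node(n, R), 1) = tup(succ(d), node(n, Y), 1).
Decompose tup/3: succ(d) = succ(d),  node(n, R) = node(n, Y),  1 = 1.
Delete trivial equation succ(d) = succ(d).
Decompose node/2: n = n,  R = Y.
Delete trivial equation n = n.
Bind R := Y; substituting into the one remaining equation that mentions R gives: succ(node(Y, succ(node(m, false)))) = succ(node(X, X)).
Delete trivial equation 1 = 1.
Decompose succ/1: node(Y, succ(node(m, false))) = node(X, X).
Decompose node/2: Y = X,  succ(node(m, false)) = X.
Bind Y := X; no other remaining equation mentions Y. Substituting into the earlier binding gives R := X.
Bind X := succ(node(m, false)). Substituting into the earlier bindings gives R := succ(node(m, false)), Y := succ(node(m, false)).
MGU = { U ↦ node(m, 1), X2 ↦ succ(succ(node(m, 1))), R ↦ succ(node(m, false)), Y ↦ succ(node(m, false)), X ↦ succ(node(m, false)) }, so X2 ↦ succ(succ(node(m, 1))).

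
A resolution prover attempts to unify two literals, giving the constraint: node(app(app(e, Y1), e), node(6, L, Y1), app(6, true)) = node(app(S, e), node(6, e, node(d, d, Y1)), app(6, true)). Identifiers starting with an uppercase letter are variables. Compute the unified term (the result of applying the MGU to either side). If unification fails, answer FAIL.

FAIL

Decompose node/3: app(app(e, Y1), e) = app(S, e),  node(6, L, Y1) = node(6, e, node(d, d, Y1)),  app(6, true) = app(6, true).
Decompose app/2: app(e, Y1) = S,  e = e.
Bind S := app(e, Y1); no other remaining equation mentions S.
Delete trivial equation e = e.
Decompose node/3: 6 = 6,  L = e,  Y1 = node(d, d, Y1).
Delete trivial equation 6 = 6.
Bind L := e; no other remaining equation mentions L.
Occurs check fails: Y1 occurs in node(d, d, Y1); the equation Y1 = node(d, d, Y1) has no finite solution.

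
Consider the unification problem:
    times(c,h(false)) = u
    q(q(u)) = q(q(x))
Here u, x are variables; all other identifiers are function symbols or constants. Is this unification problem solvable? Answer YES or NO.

Bind u := times(c,h(false)); substituting into the remaining equation gives: q(q(times(c,h(false)))) = q(q(x)).
Decompose q/1: q(times(c,h(false))) = q(x).
Decompose q/1: times(c,h(false)) = x.
Bind x := times(c,h(false)).
No equations remain and no clash or occurs-check failure arose, so a unifier exists.

YES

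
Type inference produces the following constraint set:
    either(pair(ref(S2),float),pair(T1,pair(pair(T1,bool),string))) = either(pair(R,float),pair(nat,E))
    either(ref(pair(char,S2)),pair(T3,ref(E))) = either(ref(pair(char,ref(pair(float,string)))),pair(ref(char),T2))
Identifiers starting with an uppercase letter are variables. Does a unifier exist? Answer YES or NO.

Decompose either/2: pair(ref(S2),float) = pair(R,float),  pair(T1,pair(pair(T1,bool),string)) = pair(nat,E).
Decompose pair/2: ref(S2) = R,  float = float.
Bind R := ref(S2); no other remaining equation mentions R.
Delete trivial equation float = float.
Decompose pair/2: T1 = nat,  pair(pair(T1,bool),string) = E.
Bind T1 := nat; substituting into the one remaining equation that mentions T1 gives: pair(pair(nat,bool),string) = E.
Bind E := pair(pair(nat,bool),string); substituting into the remaining equation gives: either(ref(pair(char,S2)),pair(T3,ref(pair(pair(nat,bool),string)))) = either(ref(pair(char,ref(pair(float,string)))),pair(ref(char),T2)).
Decompose either/2: ref(pair(char,S2)) = ref(pair(char,ref(pair(float,string)))),  pair(T3,ref(pair(pair(nat,bool),string))) = pair(ref(char),T2).
Decompose ref/1: pair(char,S2) = pair(char,ref(pair(float,string))).
Decompose pair/2: char = char,  S2 = ref(pair(float,string)).
Delete trivial equation char = char.
Bind S2 := ref(pair(float,string)); no other remaining equation mentions S2. Substituting into the earlier binding gives R := ref(ref(pair(float,string))).
Decompose pair/2: T3 = ref(char),  ref(pair(pair(nat,bool),string)) = T2.
Bind T3 := ref(char); no other remaining equation mentions T3.
Bind T2 := ref(pair(pair(nat,bool),string)).
No equations remain and no clash or occurs-check failure arose, so a unifier exists.

YES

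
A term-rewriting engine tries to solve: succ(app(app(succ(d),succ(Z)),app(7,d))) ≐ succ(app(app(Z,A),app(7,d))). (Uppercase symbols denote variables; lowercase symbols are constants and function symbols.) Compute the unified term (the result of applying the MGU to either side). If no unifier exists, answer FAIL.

succ(app(app(succ(d),succ(succ(d))),app(7,d)))

Decompose succ/1: app(app(succ(d),succ(Z)),app(7,d)) ≐ app(app(Z,A),app(7,d)).
Decompose app/2: app(succ(d),succ(Z)) ≐ app(Z,A),  app(7,d) ≐ app(7,d).
Decompose app/2: succ(d) ≐ Z,  succ(Z) ≐ A.
Bind Z := succ(d); substituting into the one remaining equation that mentions Z gives: succ(succ(d)) ≐ A.
Bind A := succ(succ(d)); no other remaining equation mentions A.
Delete trivial equation app(7,d) ≐ app(7,d).
Applying the MGU to either side gives succ(app(app(succ(d),succ(succ(d))),app(7,d))).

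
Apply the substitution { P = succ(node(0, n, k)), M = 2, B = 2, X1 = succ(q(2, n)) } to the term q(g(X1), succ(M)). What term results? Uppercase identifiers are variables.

Replace each occurrence of M with 2.
Replace each occurrence of X1 with succ(q(2, n)).
Result: q(g(succ(q(2, n))), succ(2)).

q(g(succ(q(2, n))), succ(2))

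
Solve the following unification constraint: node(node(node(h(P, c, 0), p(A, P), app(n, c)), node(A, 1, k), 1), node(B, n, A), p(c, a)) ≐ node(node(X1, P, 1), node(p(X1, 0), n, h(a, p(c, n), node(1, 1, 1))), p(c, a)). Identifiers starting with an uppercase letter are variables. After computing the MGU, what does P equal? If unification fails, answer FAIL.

Decompose node/3: node(node(h(P, c, 0), p(A, P), app(n, c)), node(A, 1, k), 1) ≐ node(X1, P, 1),  node(B, n, A) ≐ node(p(X1, 0), n, h(a, p(c, n), node(1, 1, 1))),  p(c, a) ≐ p(c, a).
Decompose node/3: node(h(P, c, 0), p(A, P), app(n, c)) ≐ X1,  node(A, 1, k) ≐ P,  1 ≐ 1.
Bind X1 := node(h(P, c, 0), p(A, P), app(n, c)); substituting into the one remaining equation that mentions X1 gives: node(B, n, A) ≐ node(p(node(h(P, c, 0), p(A, P), app(n, c)), 0), n, h(a, p(c, n), node(1, 1, 1))).
Bind P := node(A, 1, k); substituting into the one remaining equation that mentions P gives: node(B, n, A) ≐ node(p(node(h(node(A, 1, k), c, 0), p(A, node(A, 1, k)), app(n, c)), 0), n, h(a, p(c, n), node(1, 1, 1))). Substituting into the earlier binding gives X1 := node(h(node(A, 1, k), c, 0), p(A, node(A, 1, k)), app(n, c)).
Delete trivial equation 1 ≐ 1.
Decompose node/3: B ≐ p(node(h(node(A, 1, k), c, 0), p(A, node(A, 1, k)), app(n, c)), 0),  n ≐ n,  A ≐ h(a, p(c, n), node(1, 1, 1)).
Bind B := p(node(h(node(A, 1, k), c, 0), p(A, node(A, 1, k)), app(n, c)), 0); no other remaining equation mentions B.
Delete trivial equation n ≐ n.
Bind A := h(a, p(c, n), node(1, 1, 1)); no other remaining equation mentions A. Substituting into the earlier bindings gives X1 := node(h(node(h(a, p(c, n), node(1, 1, 1)), 1, k), c, 0), p(h(a, p(c, n), node(1, 1, 1)), node(h(a, p(c, n), node(1, 1, 1)), 1, k)), app(n, c)), P := node(h(a, p(c, n), node(1, 1, 1)), 1, k), B := p(node(h(node(h(a, p(c, n), node(1, 1, 1)), 1, k), c, 0), p(h(a, p(c, n), node(1, 1, 1)), node(h(a, p(c, n), node(1, 1, 1)), 1, k)), app(n, c)), 0).
Delete trivial equation p(c, a) ≐ p(c, a).
MGU = { X1 := node(h(node(h(a, p(c, n), node(1, 1, 1)), 1, k), c, 0), p(h(a, p(c, n), node(1, 1, 1)), node(h(a, p(c, n), node(1, 1, 1)), 1, k)), app(n, c)), P := node(h(a, p(c, n), node(1, 1, 1)), 1, k), B := p(node(h(node(h(a, p(c, n), node(1, 1, 1)), 1, k), c, 0), p(h(a, p(c, n), node(1, 1, 1)), node(h(a, p(c, n), node(1, 1, 1)), 1, k)), app(n, c)), 0), A := h(a, p(c, n), node(1, 1, 1)) }, so P := node(h(a, p(c, n), node(1, 1, 1)), 1, k).

node(h(a, p(c, n), node(1, 1, 1)), 1, k)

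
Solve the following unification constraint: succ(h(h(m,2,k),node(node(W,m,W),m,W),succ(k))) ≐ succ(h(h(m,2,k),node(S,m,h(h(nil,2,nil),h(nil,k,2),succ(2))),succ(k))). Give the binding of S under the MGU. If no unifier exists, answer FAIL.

node(h(h(nil,2,nil),h(nil,k,2),succ(2)),m,h(h(nil,2,nil),h(nil,k,2),succ(2)))

Decompose succ/1: h(h(m,2,k),node(node(W,m,W),m,W),succ(k)) ≐ h(h(m,2,k),node(S,m,h(h(nil,2,nil),h(nil,k,2),succ(2))),succ(k)).
Decompose h/3: h(m,2,k) ≐ h(m,2,k),  node(node(W,m,W),m,W) ≐ node(S,m,h(h(nil,2,nil),h(nil,k,2),succ(2))),  succ(k) ≐ succ(k).
Delete trivial equation h(m,2,k) ≐ h(m,2,k).
Decompose node/3: node(W,m,W) ≐ S,  m ≐ m,  W ≐ h(h(nil,2,nil),h(nil,k,2),succ(2)).
Bind S := node(W,m,W); no other remaining equation mentions S.
Delete trivial equation m ≐ m.
Bind W := h(h(nil,2,nil),h(nil,k,2),succ(2)); no other remaining equation mentions W. Substituting into the earlier binding gives S := node(h(h(nil,2,nil),h(nil,k,2),succ(2)),m,h(h(nil,2,nil),h(nil,k,2),succ(2))).
Delete trivial equation succ(k) ≐ succ(k).
MGU = { S ↦ node(h(h(nil,2,nil),h(nil,k,2),succ(2)),m,h(h(nil,2,nil),h(nil,k,2),succ(2))), W ↦ h(h(nil,2,nil),h(nil,k,2),succ(2)) }, so S ↦ node(h(h(nil,2,nil),h(nil,k,2),succ(2)),m,h(h(nil,2,nil),h(nil,k,2),succ(2))).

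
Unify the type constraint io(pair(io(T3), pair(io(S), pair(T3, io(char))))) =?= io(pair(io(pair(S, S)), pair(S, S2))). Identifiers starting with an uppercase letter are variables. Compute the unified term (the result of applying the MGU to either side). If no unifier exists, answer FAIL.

FAIL

Decompose io/1: pair(io(T3), pair(io(S), pair(T3, io(char)))) =?= pair(io(pair(S, S)), pair(S, S2)).
Decompose pair/2: io(T3) =?= io(pair(S, S)),  pair(io(S), pair(T3, io(char))) =?= pair(S, S2).
Decompose io/1: T3 =?= pair(S, S).
Bind T3 := pair(S, S); substituting into the remaining equation gives: pair(io(S), pair(pair(S, S), io(char))) =?= pair(S, S2).
Decompose pair/2: io(S) =?= S,  pair(pair(S, S), io(char)) =?= S2.
Occurs check fails: S occurs in io(S); the equation S =?= io(S) has no finite solution.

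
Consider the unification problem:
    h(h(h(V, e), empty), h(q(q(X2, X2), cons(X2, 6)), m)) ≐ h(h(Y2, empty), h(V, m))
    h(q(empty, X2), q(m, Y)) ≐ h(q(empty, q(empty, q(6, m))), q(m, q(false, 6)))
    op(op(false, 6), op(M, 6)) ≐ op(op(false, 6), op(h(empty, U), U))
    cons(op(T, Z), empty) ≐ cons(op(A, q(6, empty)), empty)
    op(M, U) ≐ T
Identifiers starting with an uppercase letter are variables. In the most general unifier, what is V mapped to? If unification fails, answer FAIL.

q(q(q(empty, q(6, m)), q(empty, q(6, m))), cons(q(empty, q(6, m)), 6))

Decompose h/2: h(h(V, e), empty) ≐ h(Y2, empty),  h(q(q(X2, X2), cons(X2, 6)), m) ≐ h(V, m).
Decompose h/2: h(V, e) ≐ Y2,  empty ≐ empty.
Bind Y2 := h(V, e); no other remaining equation mentions Y2.
Delete trivial equation empty ≐ empty.
Decompose h/2: q(q(X2, X2), cons(X2, 6)) ≐ V,  m ≐ m.
Bind V := q(q(X2, X2), cons(X2, 6)); no other remaining equation mentions V. Substituting into the earlier binding gives Y2 := h(q(q(X2, X2), cons(X2, 6)), e).
Delete trivial equation m ≐ m.
Decompose h/2: q(empty, X2) ≐ q(empty, q(empty, q(6, m))),  q(m, Y) ≐ q(m, q(false, 6)).
Decompose q/2: empty ≐ empty,  X2 ≐ q(empty, q(6, m)).
Delete trivial equation empty ≐ empty.
Bind X2 := q(empty, q(6, m)); no other remaining equation mentions X2. Substituting into the earlier bindings gives Y2 := h(q(q(q(empty, q(6, m)), q(empty, q(6, m))), cons(q(empty, q(6, m)), 6)), e), V := q(q(q(empty, q(6, m)), q(empty, q(6, m))), cons(q(empty, q(6, m)), 6)).
Decompose q/2: m ≐ m,  Y ≐ q(false, 6).
Delete trivial equation m ≐ m.
Bind Y := q(false, 6); no other remaining equation mentions Y.
Decompose op/2: op(false, 6) ≐ op(false, 6),  op(M, 6) ≐ op(h(empty, U), U).
Delete trivial equation op(false, 6) ≐ op(false, 6).
Decompose op/2: M ≐ h(empty, U),  6 ≐ U.
Bind M := h(empty, U); substituting into the one remaining equation that mentions M gives: op(h(empty, U), U) ≐ T.
Bind U := 6; substituting into the one remaining equation that mentions U gives: op(h(empty, 6), 6) ≐ T. Substituting into the earlier binding gives M := h(empty, 6).
Decompose cons/2: op(T, Z) ≐ op(A, q(6, empty)),  empty ≐ empty.
Decompose op/2: T ≐ A,  Z ≐ q(6, empty).
Bind T := A; substituting into the one remaining equation that mentions T gives: op(h(empty, 6), 6) ≐ A.
Bind Z := q(6, empty); no other remaining equation mentions Z.
Delete trivial equation empty ≐ empty.
Bind A := op(h(empty, 6), 6). Substituting into the earlier binding gives T := op(h(empty, 6), 6).
MGU = { Y2 ↦ h(q(q(q(empty, q(6, m)), q(empty, q(6, m))), cons(q(empty, q(6, m)), 6)), e), V ↦ q(q(q(empty, q(6, m)), q(empty, q(6, m))), cons(q(empty, q(6, m)), 6)), X2 ↦ q(empty, q(6, m)), Y ↦ q(false, 6), M ↦ h(empty, 6), U ↦ 6, T ↦ op(h(empty, 6), 6), Z ↦ q(6, empty), A ↦ op(h(empty, 6), 6) }, so V ↦ q(q(q(empty, q(6, m)), q(empty, q(6, m))), cons(q(empty, q(6, m)), 6)).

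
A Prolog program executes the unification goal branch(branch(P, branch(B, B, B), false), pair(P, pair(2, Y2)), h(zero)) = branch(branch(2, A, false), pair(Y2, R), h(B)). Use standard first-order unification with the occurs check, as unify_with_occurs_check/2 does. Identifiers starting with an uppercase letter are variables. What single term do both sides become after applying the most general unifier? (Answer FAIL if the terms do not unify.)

Decompose branch/3: branch(P, branch(B, B, B), false) = branch(2, A, false),  pair(P, pair(2, Y2)) = pair(Y2, R),  h(zero) = h(B).
Decompose branch/3: P = 2,  branch(B, B, B) = A,  false = false.
Bind P := 2; substituting into the one remaining equation that mentions P gives: pair(2, pair(2, Y2)) = pair(Y2, R).
Bind A := branch(B, B, B); no other remaining equation mentions A.
Delete trivial equation false = false.
Decompose pair/2: 2 = Y2,  pair(2, Y2) = R.
Bind Y2 := 2; substituting into the one remaining equation that mentions Y2 gives: pair(2, 2) = R.
Bind R := pair(2, 2); no other remaining equation mentions R.
Decompose h/1: zero = B.
Bind B := zero. Substituting into the earlier binding gives A := branch(zero, zero, zero).
Applying the MGU to either side gives branch(branch(2, branch(zero, zero, zero), false), pair(2, pair(2, 2)), h(zero)).

branch(branch(2, branch(zero, zero, zero), false), pair(2, pair(2, 2)), h(zero))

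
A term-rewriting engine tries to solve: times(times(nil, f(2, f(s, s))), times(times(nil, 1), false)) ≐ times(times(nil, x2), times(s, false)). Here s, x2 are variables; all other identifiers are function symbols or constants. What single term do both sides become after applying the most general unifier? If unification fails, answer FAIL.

Decompose times/2: times(nil, f(2, f(s, s))) ≐ times(nil, x2),  times(times(nil, 1), false) ≐ times(s, false).
Decompose times/2: nil ≐ nil,  f(2, f(s, s)) ≐ x2.
Delete trivial equation nil ≐ nil.
Bind x2 := f(2, f(s, s)); no other remaining equation mentions x2.
Decompose times/2: times(nil, 1) ≐ s,  false ≐ false.
Bind s := times(nil, 1); no other remaining equation mentions s. Substituting into the earlier binding gives x2 := f(2, f(times(nil, 1), times(nil, 1))).
Delete trivial equation false ≐ false.
Applying the MGU to either side gives times(times(nil, f(2, f(times(nil, 1), times(nil, 1)))), times(times(nil, 1), false)).

times(times(nil, f(2, f(times(nil, 1), times(nil, 1)))), times(times(nil, 1), false))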